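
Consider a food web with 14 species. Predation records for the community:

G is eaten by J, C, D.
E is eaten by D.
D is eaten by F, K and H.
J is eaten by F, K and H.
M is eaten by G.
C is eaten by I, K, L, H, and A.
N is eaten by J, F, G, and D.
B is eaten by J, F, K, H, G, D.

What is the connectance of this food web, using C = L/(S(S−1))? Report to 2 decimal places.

The web has S = 14 species and L = 26 feeding links.
C = L / (S(S−1)) = 26 / 182 = 0.1429 ≈ 0.14.

C = 0.14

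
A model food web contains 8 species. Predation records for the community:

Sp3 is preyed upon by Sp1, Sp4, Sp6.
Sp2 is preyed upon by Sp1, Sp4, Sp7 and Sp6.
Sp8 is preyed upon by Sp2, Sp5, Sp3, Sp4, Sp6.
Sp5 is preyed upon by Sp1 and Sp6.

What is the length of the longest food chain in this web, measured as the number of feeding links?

2 links

One longest chain: Sp8 → Sp2 → Sp7.
It has 3 species and 2 links.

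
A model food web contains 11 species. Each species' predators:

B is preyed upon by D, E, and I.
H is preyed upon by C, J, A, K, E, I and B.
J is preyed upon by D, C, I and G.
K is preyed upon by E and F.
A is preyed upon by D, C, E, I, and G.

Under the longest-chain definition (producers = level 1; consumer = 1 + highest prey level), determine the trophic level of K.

H is a producer → level 1.
K eats H → level 2.

Trophic level 2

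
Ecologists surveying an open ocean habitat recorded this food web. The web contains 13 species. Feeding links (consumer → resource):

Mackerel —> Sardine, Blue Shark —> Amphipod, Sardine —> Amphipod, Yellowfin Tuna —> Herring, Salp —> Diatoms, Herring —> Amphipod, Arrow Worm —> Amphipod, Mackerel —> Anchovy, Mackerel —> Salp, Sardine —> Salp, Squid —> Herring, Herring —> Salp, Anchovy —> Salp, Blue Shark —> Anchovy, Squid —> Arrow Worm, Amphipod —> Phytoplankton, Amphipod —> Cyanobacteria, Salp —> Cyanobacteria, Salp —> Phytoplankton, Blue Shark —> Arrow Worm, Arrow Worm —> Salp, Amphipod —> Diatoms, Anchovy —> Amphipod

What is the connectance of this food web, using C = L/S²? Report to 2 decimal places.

The web has S = 13 species and L = 23 feeding links.
C = L / S² = 23 / 169 = 0.1361 ≈ 0.14.

C = 0.14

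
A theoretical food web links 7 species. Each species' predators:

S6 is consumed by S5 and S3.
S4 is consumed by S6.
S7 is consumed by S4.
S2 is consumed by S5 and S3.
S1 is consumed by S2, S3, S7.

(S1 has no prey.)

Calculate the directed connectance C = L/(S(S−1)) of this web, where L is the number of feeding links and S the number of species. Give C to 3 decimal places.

C = 0.214

The web has S = 7 species and L = 9 feeding links.
C = L / (S(S−1)) = 9 / 42 = 0.2143 ≈ 0.214.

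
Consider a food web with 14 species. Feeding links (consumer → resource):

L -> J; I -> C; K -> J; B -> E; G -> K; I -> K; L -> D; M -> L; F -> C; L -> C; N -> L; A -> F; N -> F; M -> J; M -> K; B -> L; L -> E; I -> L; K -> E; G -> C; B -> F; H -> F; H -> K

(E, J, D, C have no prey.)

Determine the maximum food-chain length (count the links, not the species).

2 links

One longest chain: E → K → M.
It has 3 species and 2 links.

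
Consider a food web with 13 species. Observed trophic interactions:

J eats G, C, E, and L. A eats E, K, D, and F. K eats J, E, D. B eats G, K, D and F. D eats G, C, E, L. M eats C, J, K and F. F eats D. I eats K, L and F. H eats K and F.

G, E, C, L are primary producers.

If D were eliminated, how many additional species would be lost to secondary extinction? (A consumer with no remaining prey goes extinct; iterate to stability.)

1

Remove D.
Round 1: F (all prey gone) → extinct.
No further losses. Total secondary extinctions: 1.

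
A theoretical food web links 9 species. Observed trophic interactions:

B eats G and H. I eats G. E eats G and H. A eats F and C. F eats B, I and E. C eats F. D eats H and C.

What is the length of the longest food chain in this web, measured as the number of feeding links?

One longest chain: G → B → F → C → D.
It has 5 species and 4 links.

4 links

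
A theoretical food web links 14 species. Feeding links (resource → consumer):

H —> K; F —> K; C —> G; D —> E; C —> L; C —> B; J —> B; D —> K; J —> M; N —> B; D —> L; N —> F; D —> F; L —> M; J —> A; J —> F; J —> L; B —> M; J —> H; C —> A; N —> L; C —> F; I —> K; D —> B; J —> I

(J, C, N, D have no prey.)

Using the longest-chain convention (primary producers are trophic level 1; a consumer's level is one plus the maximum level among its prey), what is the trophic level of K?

J is a producer → level 1.
H eats J → level 2.
K eats H (level 2); other prey at levels: D 1, I 2, F 2 → level 3.

Trophic level 3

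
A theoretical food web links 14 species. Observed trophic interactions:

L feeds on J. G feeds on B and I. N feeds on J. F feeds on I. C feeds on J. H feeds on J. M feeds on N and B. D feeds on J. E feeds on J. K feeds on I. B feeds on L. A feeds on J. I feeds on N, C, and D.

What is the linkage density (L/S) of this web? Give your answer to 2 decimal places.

There are L = 17 links among S = 14 species.
L/S = 17/14 = 1.2143 ≈ 1.21.

L/S = 1.21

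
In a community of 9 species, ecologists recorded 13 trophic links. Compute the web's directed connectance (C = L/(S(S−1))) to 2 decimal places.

C = 0.18

The web has S = 9 species and L = 13 feeding links.
C = L / (S(S−1)) = 13 / 72 = 0.1806 ≈ 0.18.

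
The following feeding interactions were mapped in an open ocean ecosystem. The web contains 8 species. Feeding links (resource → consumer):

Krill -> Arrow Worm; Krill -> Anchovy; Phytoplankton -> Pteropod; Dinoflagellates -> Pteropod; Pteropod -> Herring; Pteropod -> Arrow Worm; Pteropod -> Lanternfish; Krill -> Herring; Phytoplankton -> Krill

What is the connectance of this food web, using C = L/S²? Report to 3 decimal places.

C = 0.141

The web has S = 8 species and L = 9 feeding links.
C = L / S² = 9 / 64 = 0.1406 ≈ 0.141.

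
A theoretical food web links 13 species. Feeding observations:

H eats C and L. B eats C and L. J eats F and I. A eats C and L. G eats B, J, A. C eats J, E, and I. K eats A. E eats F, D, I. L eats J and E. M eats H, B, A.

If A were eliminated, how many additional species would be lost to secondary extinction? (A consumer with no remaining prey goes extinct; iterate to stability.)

Remove A.
Round 1: K (all prey gone) → extinct.
No further losses. Total secondary extinctions: 1.

1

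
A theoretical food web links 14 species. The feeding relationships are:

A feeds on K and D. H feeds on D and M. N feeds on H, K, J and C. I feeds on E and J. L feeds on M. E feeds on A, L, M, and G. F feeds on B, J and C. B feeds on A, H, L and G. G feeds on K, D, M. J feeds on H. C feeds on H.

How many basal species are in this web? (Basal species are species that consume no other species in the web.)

Basal species (no prey listed): M, D, K.
Count: 3.

3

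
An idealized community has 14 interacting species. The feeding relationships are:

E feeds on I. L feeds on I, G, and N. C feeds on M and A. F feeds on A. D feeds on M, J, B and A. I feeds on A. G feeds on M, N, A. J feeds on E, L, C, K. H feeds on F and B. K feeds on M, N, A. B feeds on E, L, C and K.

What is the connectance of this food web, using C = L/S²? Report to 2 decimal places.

C = 0.14

The web has S = 14 species and L = 28 feeding links.
C = L / S² = 28 / 196 = 0.1429 ≈ 0.14.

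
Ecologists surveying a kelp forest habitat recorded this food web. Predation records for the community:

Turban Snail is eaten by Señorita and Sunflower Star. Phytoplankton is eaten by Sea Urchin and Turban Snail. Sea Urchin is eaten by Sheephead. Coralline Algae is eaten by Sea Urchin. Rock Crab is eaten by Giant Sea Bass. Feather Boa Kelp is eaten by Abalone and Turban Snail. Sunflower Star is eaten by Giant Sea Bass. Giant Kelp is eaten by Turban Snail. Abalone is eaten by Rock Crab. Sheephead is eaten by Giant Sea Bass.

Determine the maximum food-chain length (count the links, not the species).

One longest chain: Phytoplankton → Sea Urchin → Sheephead → Giant Sea Bass.
It has 4 species and 3 links.

3 links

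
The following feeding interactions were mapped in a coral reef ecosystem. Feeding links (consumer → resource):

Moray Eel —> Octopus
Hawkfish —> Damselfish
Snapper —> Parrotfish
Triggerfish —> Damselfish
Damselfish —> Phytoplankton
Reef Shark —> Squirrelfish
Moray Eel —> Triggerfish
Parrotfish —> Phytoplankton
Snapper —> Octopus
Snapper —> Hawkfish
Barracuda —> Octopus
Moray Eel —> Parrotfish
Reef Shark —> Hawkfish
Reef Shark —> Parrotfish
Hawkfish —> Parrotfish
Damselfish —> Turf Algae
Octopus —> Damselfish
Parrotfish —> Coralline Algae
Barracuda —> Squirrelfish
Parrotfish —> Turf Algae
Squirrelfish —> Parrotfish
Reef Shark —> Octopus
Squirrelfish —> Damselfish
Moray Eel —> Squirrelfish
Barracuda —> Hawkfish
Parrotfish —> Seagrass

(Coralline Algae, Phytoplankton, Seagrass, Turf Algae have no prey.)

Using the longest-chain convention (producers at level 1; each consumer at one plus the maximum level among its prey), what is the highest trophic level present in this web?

Producers (level 1): Coralline Algae, Phytoplankton, Seagrass, Turf Algae.
Coralline Algae → Parrotfish → Hawkfish → Snapper gives Snapper level 4.
No species has a prey at level 4, so no species reaches level 5.

4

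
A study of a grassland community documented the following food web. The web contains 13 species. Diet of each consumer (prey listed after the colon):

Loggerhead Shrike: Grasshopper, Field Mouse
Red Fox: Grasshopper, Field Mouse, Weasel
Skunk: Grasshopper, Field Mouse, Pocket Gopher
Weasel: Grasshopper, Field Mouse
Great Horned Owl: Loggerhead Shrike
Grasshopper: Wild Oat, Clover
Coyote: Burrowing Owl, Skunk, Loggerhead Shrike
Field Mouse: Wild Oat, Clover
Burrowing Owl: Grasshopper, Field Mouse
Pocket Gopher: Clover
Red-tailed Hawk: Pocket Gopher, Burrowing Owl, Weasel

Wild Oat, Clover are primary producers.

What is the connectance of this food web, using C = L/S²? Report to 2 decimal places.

C = 0.14

The web has S = 13 species and L = 24 feeding links.
C = L / S² = 24 / 169 = 0.1420 ≈ 0.14.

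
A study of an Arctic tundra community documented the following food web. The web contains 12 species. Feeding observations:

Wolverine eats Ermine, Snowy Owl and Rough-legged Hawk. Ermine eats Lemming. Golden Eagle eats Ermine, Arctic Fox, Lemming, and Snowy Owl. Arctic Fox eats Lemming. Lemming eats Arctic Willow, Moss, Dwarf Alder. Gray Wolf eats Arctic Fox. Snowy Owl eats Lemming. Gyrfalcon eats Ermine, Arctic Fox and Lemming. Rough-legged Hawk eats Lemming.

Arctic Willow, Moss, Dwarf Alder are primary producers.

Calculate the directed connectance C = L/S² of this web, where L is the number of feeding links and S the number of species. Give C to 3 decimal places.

The web has S = 12 species and L = 18 feeding links.
C = L / S² = 18 / 144 = 0.1250 ≈ 0.125.

C = 0.125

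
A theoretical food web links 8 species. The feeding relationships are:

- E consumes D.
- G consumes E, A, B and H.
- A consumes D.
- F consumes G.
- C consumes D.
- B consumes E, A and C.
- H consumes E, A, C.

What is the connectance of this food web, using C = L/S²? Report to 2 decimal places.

C = 0.22

The web has S = 8 species and L = 14 feeding links.
C = L / S² = 14 / 64 = 0.2188 ≈ 0.22.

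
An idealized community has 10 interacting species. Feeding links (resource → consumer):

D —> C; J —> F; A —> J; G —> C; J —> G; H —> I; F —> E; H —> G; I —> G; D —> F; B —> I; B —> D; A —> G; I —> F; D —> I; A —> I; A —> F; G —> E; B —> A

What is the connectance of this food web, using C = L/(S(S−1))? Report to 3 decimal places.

C = 0.211

The web has S = 10 species and L = 19 feeding links.
C = L / (S(S−1)) = 19 / 90 = 0.2111 ≈ 0.211.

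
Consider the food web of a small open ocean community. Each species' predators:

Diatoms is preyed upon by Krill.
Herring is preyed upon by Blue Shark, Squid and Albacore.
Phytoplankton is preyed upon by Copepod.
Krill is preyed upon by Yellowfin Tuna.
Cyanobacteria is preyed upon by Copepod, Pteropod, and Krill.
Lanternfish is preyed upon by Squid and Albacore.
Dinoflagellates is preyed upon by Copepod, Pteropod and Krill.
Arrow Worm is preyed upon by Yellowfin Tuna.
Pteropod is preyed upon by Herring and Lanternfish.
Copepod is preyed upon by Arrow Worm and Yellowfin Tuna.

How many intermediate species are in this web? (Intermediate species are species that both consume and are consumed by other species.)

Intermediate species (has both prey and predators): Krill, Copepod, Pteropod, Arrow Worm, Lanternfish, Herring.
Count: 6.

6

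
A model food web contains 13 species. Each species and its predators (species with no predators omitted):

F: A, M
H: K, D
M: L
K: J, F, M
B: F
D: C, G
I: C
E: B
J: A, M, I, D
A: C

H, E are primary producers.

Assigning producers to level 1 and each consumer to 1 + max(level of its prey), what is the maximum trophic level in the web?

Producers (level 1): H, E.
H → K → J → M → L gives L level 5.
No species has a prey at level 5, so no species reaches level 6.

5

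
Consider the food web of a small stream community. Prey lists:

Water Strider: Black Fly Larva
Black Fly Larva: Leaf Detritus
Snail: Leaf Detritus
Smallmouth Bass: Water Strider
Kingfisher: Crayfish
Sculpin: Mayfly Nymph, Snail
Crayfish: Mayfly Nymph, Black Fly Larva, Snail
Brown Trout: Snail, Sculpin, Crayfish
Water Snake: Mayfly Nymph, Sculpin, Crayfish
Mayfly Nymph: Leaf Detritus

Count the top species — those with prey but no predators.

4

Top species (has prey, but nothing eats it): Smallmouth Bass, Water Snake, Kingfisher, Brown Trout.
Count: 4.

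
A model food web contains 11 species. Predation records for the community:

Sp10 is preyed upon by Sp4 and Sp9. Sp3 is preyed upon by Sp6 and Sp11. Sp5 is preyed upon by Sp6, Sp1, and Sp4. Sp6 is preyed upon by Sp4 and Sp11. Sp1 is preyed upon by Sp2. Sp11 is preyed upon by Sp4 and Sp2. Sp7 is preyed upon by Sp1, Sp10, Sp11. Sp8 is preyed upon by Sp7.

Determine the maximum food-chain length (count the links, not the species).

3 links

One longest chain: Sp8 → Sp7 → Sp1 → Sp2.
It has 4 species and 3 links.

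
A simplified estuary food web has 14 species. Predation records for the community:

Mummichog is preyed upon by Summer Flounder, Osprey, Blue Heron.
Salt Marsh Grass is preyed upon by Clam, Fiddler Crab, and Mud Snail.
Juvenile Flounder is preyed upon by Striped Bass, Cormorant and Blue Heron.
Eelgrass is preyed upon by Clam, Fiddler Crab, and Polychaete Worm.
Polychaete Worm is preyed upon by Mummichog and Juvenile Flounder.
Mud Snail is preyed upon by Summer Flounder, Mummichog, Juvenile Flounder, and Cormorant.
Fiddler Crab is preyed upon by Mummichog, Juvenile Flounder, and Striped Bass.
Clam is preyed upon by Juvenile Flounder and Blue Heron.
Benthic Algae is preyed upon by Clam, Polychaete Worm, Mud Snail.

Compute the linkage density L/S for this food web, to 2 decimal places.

There are L = 26 links among S = 14 species.
L/S = 26/14 = 1.8571 ≈ 1.86.

L/S = 1.86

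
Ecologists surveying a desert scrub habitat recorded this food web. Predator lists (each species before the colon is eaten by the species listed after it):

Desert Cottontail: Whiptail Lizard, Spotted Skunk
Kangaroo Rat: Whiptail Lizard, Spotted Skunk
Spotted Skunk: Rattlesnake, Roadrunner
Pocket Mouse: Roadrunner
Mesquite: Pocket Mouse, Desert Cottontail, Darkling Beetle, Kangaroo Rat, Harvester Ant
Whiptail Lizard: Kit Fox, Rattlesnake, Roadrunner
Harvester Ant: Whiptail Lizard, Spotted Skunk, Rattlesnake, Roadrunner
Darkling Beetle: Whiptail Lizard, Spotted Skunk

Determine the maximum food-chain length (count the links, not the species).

One longest chain: Mesquite → Desert Cottontail → Whiptail Lizard → Kit Fox.
It has 4 species and 3 links.

3 links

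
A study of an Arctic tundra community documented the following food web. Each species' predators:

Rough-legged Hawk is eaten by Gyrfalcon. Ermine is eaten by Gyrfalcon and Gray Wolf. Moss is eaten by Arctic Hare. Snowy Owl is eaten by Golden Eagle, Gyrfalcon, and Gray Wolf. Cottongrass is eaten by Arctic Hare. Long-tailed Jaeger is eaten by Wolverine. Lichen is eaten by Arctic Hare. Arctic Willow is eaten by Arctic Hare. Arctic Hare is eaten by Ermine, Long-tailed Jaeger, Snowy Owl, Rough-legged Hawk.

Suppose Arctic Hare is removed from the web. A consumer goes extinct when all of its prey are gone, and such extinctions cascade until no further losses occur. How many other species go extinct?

8

Remove Arctic Hare.
Round 1: Rough-legged Hawk (all prey gone), Snowy Owl (all prey gone), Long-tailed Jaeger (all prey gone), Ermine (all prey gone) → extinct.
Round 2: Gray Wolf (all prey gone), Golden Eagle (all prey gone), Gyrfalcon (all prey gone), Wolverine (all prey gone) → extinct.
No further losses. Total secondary extinctions: 8.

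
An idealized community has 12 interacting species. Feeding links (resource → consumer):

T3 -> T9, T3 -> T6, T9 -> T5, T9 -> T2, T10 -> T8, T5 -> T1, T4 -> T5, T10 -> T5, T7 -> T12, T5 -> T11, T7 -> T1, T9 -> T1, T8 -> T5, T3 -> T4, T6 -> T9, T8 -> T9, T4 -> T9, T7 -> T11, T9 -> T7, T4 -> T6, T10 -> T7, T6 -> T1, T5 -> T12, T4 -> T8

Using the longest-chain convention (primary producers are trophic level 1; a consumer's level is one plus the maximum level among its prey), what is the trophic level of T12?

Trophic level 6

T3 is a producer → level 1.
T4 eats T3 → level 2.
T6 eats T4 (level 2); other prey at levels: T3 1 → level 3.
T9 eats T6 (level 3); other prey at levels: T3 1, T4 2, T8 3 → level 4.
T7 eats T9 (level 4); other prey at levels: T10 1 → level 5.
T12 eats T7 (level 5); other prey at levels: T5 5 → level 6.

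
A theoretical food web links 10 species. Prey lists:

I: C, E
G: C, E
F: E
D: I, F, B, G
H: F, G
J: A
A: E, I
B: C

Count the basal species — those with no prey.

2

Basal species (no prey listed): C, E.
Count: 2.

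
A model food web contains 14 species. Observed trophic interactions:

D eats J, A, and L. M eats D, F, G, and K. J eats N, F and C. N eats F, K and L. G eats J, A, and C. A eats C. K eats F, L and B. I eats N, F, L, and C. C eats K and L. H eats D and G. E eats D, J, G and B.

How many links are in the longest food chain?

5 links

One longest chain: F → K → C → J → G → M.
It has 6 species and 5 links.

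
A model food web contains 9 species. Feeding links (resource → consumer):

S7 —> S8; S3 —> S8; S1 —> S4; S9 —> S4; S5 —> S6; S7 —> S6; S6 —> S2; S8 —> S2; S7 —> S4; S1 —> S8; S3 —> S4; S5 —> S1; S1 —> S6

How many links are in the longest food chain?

3 links

One longest chain: S5 → S1 → S8 → S2.
It has 4 species and 3 links.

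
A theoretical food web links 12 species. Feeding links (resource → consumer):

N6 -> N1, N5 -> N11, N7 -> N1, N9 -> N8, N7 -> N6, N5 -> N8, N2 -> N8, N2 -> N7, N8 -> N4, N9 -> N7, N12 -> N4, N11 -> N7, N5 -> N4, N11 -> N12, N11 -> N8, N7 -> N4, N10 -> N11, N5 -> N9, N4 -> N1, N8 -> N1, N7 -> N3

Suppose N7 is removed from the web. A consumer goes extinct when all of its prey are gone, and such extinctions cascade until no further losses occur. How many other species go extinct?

2

Remove N7.
Round 1: N3 (all prey gone), N6 (all prey gone) → extinct.
No further losses. Total secondary extinctions: 2.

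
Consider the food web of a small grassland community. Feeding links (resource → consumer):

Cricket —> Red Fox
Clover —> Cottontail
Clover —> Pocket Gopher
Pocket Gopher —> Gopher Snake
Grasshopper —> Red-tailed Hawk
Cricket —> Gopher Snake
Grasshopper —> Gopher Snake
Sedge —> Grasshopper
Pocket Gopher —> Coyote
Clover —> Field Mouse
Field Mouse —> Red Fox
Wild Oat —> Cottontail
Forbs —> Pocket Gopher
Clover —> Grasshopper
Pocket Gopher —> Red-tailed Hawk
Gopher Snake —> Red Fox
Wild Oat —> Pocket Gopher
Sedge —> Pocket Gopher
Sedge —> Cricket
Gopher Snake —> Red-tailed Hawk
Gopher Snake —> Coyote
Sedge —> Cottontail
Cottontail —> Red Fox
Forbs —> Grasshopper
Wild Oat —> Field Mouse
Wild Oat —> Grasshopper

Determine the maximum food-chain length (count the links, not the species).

3 links

One longest chain: Sedge → Pocket Gopher → Gopher Snake → Coyote.
It has 4 species and 3 links.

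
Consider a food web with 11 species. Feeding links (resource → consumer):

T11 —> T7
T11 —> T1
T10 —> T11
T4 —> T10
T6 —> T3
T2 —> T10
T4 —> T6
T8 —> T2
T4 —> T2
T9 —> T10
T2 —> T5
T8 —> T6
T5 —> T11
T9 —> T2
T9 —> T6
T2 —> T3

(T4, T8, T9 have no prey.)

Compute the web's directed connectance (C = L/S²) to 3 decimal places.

The web has S = 11 species and L = 16 feeding links.
C = L / S² = 16 / 121 = 0.1322 ≈ 0.132.

C = 0.132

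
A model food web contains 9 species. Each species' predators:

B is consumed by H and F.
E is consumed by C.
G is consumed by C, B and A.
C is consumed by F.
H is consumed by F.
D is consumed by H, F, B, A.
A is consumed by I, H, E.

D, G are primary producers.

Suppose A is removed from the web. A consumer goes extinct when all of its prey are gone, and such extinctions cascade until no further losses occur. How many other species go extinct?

2

Remove A.
Round 1: E (all prey gone), I (all prey gone) → extinct.
No further losses. Total secondary extinctions: 2.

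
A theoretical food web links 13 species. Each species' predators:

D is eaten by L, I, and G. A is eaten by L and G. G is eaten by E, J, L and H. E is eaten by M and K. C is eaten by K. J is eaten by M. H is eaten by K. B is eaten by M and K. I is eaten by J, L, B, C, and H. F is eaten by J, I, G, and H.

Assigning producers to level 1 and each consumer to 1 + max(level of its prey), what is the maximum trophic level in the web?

4

Producers (level 1): F, D, A.
F → G → E → M gives M level 4.
No species has a prey at level 4, so no species reaches level 5.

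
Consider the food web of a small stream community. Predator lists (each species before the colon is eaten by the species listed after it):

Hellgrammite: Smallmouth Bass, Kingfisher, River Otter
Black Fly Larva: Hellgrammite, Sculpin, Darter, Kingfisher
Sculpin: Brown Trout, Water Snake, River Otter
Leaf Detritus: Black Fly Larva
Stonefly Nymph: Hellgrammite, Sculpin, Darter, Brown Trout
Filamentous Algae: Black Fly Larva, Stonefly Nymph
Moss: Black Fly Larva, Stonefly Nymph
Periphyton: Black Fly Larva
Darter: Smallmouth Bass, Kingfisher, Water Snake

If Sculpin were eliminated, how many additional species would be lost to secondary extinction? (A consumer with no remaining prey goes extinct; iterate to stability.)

Remove Sculpin.
Every predator of it retains at least one other prey: Brown Trout still has Stonefly Nymph; Water Snake still has Darter; River Otter still has Hellgrammite.
No consumer loses all prey, so no secondary extinctions occur.

0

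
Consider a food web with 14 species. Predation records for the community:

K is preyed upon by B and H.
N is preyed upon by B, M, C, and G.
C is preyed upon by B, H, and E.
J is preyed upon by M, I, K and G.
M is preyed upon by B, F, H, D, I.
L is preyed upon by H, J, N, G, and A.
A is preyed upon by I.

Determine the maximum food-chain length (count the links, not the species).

3 links

One longest chain: L → N → M → F.
It has 4 species and 3 links.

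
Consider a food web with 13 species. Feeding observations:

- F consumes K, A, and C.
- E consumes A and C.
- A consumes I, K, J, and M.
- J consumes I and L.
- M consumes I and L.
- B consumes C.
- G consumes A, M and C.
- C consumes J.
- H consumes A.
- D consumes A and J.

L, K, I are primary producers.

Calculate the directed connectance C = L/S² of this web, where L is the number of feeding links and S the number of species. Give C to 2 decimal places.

C = 0.12

The web has S = 13 species and L = 21 feeding links.
C = L / S² = 21 / 169 = 0.1243 ≈ 0.12.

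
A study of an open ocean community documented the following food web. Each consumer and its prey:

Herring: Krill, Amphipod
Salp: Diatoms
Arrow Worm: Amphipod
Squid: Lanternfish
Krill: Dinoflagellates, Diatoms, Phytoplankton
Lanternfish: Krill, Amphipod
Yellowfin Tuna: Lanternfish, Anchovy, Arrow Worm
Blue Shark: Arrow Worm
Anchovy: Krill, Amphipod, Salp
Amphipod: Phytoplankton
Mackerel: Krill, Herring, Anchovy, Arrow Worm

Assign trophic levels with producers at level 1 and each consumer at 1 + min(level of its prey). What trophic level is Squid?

Dinoflagellates is a producer → level 1.
Krill eats Dinoflagellates → level 2.
Lanternfish eats Krill → level 3.
Squid eats Lanternfish → level 4.
No prey of Squid is below level 3, so 4 is the minimum.

Trophic level 4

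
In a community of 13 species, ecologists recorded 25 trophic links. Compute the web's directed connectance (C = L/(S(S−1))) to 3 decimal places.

C = 0.160

The web has S = 13 species and L = 25 feeding links.
C = L / (S(S−1)) = 25 / 156 = 0.1603 ≈ 0.160.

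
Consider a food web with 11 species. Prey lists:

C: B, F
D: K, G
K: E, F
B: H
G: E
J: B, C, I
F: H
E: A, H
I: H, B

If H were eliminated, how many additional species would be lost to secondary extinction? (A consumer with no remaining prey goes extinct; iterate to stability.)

Remove H.
Round 1: B (all prey gone), F (all prey gone) → extinct.
Round 2: C (all prey gone), I (all prey gone) → extinct.
Round 3: J (all prey gone) → extinct.
No further losses. Total secondary extinctions: 5.

5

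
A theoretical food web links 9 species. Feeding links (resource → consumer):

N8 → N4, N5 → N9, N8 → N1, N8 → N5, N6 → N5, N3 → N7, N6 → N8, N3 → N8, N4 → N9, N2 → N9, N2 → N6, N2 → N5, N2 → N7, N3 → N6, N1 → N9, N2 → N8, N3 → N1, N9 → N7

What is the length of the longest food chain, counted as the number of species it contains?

6 species

One longest chain: N3 → N6 → N8 → N5 → N9 → N7.
It has 6 species and 5 links.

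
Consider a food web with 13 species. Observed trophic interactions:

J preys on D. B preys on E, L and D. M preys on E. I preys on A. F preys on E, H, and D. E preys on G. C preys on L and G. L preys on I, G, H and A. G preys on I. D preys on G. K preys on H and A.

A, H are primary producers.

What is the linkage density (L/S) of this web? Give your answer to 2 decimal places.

L/S = 1.54

There are L = 20 links among S = 13 species.
L/S = 20/13 = 1.5385 ≈ 1.54.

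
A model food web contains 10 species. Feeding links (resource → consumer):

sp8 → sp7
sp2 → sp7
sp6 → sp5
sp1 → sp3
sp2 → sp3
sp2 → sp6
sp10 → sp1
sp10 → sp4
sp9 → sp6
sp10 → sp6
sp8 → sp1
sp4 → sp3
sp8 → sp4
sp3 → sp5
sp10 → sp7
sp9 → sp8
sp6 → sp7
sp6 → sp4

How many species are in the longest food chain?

One longest chain: sp9 → sp8 → sp1 → sp3 → sp5.
It has 5 species and 4 links.

5 species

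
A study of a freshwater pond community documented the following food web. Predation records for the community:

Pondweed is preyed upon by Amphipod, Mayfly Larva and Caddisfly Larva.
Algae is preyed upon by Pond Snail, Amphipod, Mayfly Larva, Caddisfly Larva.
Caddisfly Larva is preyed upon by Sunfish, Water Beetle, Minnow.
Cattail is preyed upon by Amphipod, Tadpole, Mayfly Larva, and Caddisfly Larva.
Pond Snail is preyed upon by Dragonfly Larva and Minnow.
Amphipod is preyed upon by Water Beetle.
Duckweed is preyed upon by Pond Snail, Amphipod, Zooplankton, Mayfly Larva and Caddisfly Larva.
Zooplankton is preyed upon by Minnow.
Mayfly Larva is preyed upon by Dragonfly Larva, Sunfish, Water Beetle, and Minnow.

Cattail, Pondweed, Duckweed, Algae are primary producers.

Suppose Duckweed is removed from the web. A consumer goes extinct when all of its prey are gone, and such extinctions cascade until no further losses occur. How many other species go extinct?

Remove Duckweed.
Round 1: Zooplankton (all prey gone) → extinct.
No further losses. Total secondary extinctions: 1.

1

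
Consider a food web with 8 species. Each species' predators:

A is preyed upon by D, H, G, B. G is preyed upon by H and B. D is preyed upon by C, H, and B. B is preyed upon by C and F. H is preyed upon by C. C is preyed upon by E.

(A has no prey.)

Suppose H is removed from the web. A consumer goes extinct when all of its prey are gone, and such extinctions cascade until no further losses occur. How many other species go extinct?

Remove H.
Every predator of it retains at least one other prey: C still has D, B.
No consumer loses all prey, so no secondary extinctions occur.

0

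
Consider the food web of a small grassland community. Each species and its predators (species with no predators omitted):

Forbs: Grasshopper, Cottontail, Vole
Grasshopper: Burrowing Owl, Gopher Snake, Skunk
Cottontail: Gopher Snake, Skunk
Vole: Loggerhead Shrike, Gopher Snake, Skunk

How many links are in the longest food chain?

2 links

One longest chain: Forbs → Vole → Loggerhead Shrike.
It has 3 species and 2 links.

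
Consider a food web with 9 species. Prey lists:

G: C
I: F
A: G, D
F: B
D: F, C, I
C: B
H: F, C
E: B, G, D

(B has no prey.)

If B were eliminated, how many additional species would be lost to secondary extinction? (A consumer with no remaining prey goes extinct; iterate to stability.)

Remove B.
Round 1: F (all prey gone), C (all prey gone) → extinct.
Round 2: I (all prey gone), G (all prey gone), H (all prey gone) → extinct.
Round 3: D (all prey gone) → extinct.
Round 4: A (all prey gone), E (all prey gone) → extinct.
No further losses. Total secondary extinctions: 8.

8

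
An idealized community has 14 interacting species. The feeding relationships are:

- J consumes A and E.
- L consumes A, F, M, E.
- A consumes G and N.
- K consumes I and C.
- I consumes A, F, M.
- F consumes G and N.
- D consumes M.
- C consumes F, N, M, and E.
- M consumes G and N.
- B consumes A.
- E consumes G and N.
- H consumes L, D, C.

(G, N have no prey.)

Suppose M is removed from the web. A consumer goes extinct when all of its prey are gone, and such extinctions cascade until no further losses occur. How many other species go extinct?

1

Remove M.
Round 1: D (all prey gone) → extinct.
No further losses. Total secondary extinctions: 1.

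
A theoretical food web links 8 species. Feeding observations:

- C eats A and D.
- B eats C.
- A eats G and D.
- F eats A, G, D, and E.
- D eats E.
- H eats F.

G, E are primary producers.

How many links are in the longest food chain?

One longest chain: E → D → A → C → B.
It has 5 species and 4 links.

4 links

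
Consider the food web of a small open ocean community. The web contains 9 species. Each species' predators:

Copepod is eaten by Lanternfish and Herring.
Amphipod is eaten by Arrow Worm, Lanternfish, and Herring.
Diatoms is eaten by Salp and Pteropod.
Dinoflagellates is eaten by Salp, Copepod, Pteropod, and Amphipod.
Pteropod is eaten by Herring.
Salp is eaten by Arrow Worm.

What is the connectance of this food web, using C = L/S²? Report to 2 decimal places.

C = 0.16

The web has S = 9 species and L = 13 feeding links.
C = L / S² = 13 / 81 = 0.1605 ≈ 0.16.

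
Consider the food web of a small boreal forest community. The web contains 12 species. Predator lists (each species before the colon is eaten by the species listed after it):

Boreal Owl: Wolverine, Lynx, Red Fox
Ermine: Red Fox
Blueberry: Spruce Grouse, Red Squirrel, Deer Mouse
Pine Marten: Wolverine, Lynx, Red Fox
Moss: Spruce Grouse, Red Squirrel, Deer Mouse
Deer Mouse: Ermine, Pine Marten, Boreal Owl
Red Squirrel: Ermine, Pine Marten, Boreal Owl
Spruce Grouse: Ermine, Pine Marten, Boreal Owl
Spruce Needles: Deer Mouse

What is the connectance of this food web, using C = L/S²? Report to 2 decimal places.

The web has S = 12 species and L = 23 feeding links.
C = L / S² = 23 / 144 = 0.1597 ≈ 0.16.

C = 0.16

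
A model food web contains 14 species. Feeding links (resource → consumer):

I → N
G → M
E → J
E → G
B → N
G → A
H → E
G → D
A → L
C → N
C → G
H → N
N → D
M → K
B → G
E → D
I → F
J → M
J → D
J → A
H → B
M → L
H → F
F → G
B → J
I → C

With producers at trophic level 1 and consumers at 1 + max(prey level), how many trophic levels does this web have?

Producers (level 1): H, I.
H → E → J → M → L gives L level 5.
No species has a prey at level 5, so no species reaches level 6.

5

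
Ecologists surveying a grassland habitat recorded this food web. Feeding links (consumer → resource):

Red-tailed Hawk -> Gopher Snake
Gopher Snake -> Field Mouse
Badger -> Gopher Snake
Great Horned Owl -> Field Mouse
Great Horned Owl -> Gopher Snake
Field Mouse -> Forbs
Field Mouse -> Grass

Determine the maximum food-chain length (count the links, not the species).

3 links

One longest chain: Grass → Field Mouse → Gopher Snake → Great Horned Owl.
It has 4 species and 3 links.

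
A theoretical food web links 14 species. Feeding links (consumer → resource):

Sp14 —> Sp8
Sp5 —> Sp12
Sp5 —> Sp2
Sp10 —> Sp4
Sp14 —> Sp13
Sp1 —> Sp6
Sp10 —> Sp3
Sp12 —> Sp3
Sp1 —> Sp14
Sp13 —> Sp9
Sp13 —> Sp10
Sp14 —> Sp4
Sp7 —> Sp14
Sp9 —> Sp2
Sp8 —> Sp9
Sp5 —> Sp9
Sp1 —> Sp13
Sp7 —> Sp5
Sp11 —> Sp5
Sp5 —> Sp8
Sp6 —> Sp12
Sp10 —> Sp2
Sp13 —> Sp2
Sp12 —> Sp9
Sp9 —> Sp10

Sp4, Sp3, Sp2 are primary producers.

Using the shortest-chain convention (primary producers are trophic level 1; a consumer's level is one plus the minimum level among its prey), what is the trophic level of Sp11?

Trophic level 3

Sp2 is a producer → level 1.
Sp5 eats Sp2 → level 2.
Sp11 eats Sp5 → level 3.
No prey of Sp11 is below level 2, so 3 is the minimum.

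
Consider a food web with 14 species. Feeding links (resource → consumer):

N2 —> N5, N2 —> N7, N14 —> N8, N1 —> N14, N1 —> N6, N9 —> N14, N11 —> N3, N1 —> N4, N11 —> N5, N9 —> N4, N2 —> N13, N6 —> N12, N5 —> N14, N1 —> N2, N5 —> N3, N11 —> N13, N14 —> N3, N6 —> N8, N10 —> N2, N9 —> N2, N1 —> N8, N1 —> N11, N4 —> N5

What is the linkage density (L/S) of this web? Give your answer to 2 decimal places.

There are L = 23 links among S = 14 species.
L/S = 23/14 = 1.6429 ≈ 1.64.

L/S = 1.64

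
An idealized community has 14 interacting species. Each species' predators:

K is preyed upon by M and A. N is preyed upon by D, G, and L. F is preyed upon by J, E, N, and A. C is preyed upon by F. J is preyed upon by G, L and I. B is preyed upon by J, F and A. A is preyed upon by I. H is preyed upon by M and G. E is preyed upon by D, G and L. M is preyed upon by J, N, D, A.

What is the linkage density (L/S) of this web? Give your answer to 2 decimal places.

There are L = 26 links among S = 14 species.
L/S = 26/14 = 1.8571 ≈ 1.86.

L/S = 1.86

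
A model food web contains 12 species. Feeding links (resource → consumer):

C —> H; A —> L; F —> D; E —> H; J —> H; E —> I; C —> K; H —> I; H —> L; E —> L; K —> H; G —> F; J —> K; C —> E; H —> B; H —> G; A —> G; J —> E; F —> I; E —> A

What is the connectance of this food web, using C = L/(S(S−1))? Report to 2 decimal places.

C = 0.15

The web has S = 12 species and L = 20 feeding links.
C = L / (S(S−1)) = 20 / 132 = 0.1515 ≈ 0.15.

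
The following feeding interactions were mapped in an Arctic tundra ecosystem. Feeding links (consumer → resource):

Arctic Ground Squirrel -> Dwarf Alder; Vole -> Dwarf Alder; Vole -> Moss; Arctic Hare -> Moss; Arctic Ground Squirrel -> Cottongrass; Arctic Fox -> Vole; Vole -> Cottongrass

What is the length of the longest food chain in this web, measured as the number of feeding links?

One longest chain: Dwarf Alder → Vole → Arctic Fox.
It has 3 species and 2 links.

2 links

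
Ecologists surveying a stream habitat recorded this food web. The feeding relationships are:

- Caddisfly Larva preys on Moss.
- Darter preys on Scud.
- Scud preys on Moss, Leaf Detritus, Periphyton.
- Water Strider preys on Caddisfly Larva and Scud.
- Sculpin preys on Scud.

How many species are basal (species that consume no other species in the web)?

3

Basal species (no prey listed): Periphyton, Moss, Leaf Detritus.
Count: 3.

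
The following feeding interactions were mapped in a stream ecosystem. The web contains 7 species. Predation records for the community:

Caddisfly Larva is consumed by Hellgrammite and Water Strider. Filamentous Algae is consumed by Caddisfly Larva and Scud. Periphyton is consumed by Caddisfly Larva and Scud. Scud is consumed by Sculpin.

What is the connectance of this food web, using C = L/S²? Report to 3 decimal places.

C = 0.143

The web has S = 7 species and L = 7 feeding links.
C = L / S² = 7 / 49 = 0.1429 ≈ 0.143.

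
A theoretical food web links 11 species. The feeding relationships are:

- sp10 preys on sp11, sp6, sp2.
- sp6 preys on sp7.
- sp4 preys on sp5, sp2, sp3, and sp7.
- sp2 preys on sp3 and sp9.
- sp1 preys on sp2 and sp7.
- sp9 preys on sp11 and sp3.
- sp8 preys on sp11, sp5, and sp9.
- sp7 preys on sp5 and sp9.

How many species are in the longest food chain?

One longest chain: sp11 → sp9 → sp7 → sp6 → sp10.
It has 5 species and 4 links.

5 species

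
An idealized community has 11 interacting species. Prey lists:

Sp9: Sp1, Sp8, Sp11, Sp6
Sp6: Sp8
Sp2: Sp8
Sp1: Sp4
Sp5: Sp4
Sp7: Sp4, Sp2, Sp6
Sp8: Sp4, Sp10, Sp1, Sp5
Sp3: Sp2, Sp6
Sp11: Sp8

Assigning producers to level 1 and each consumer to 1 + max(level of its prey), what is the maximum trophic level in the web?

Producers (level 1): Sp4, Sp10.
Sp4 → Sp1 → Sp8 → Sp11 → Sp9 gives Sp9 level 5.
No species has a prey at level 5, so no species reaches level 6.

5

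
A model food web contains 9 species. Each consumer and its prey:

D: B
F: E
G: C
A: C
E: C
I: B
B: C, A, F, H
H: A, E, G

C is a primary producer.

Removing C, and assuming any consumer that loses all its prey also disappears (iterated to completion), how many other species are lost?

Remove C.
Round 1: A (all prey gone), E (all prey gone), G (all prey gone) → extinct.
Round 2: F (all prey gone), H (all prey gone) → extinct.
Round 3: B (all prey gone) → extinct.
Round 4: D (all prey gone), I (all prey gone) → extinct.
No further losses. Total secondary extinctions: 8.

8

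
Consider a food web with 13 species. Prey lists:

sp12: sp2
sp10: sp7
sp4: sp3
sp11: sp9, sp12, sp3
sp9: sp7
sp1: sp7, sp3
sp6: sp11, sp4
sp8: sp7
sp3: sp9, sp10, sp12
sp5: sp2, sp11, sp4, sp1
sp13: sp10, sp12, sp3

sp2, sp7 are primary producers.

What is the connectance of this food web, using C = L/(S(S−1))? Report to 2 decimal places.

The web has S = 13 species and L = 22 feeding links.
C = L / (S(S−1)) = 22 / 156 = 0.1410 ≈ 0.14.

C = 0.14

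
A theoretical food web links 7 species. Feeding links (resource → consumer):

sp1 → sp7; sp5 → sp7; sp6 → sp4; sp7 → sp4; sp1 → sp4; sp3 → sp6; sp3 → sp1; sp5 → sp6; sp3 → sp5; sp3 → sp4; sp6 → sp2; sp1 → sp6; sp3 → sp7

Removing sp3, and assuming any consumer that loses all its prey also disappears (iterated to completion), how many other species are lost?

Remove sp3.
Round 1: sp5 (all prey gone), sp1 (all prey gone) → extinct.
Round 2: sp6 (all prey gone), sp7 (all prey gone) → extinct.
Round 3: sp2 (all prey gone), sp4 (all prey gone) → extinct.
No further losses. Total secondary extinctions: 6.

6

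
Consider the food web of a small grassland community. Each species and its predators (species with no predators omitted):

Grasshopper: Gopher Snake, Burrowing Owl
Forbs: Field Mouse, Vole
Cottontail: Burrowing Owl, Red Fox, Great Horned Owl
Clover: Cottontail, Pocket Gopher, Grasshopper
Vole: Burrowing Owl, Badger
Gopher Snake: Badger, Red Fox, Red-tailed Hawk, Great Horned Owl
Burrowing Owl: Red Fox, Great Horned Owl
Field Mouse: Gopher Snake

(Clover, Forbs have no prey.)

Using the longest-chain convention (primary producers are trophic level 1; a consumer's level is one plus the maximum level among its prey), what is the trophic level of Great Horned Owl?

Trophic level 4

Clover is a producer → level 1.
Cottontail eats Clover → level 2.
Burrowing Owl eats Cottontail (level 2); other prey at levels: Grasshopper 2, Vole 2 → level 3.
Great Horned Owl eats Burrowing Owl (level 3); other prey at levels: Cottontail 2, Gopher Snake 3 → level 4.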